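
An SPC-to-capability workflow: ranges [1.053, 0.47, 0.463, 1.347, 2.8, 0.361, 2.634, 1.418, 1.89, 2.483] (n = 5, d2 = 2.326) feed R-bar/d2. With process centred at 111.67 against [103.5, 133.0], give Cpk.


R_bar = (1.053 + 0.47 + 0.463 + 1.347 + 2.8 + 0.361 + 2.634 + 1.418 + 1.89 + 2.483) / 10 = 1.4919
sigma = R_bar / d2 = 1.4919 / 2.326 = 0.64140155
Cp = (USL - LSL)/(6*sigma) = (133.0 - 103.5)/(6*0.64140155) = 7.6655
Cpu = (133.0 - 111.67)/(3*0.64140155) = 11.0851
Cpl = (111.67 - 103.5)/(3*0.64140155) = 4.2459
Cpk = min(Cpu, Cpl) = 4.2459

4.2459


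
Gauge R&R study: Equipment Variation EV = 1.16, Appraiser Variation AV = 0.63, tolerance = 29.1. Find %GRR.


GRR = sqrt(EV^2 + AV^2) = sqrt(1.16^2 + 0.63^2) = 1.3200379
%GRR = GRR / tol * 100 = 1.3200379 / 29.1 * 100
%GRR = 4.5362

4.5362


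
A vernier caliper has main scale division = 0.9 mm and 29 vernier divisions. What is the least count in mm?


LC = MSD / n_div
= 0.9 / 29
= 0.0310

0.0310


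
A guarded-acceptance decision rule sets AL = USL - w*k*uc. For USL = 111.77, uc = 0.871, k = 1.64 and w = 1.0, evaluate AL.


U = k * uc = 1.64 * 0.871 = 1.42844
guard band g = w * U = 1.0 * 1.42844 = 1.42844
AL = USL - g = 111.77 - 1.42844
AL = 110.3416

110.3416


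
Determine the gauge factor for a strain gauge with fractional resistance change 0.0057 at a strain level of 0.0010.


GF = (dR/R) / epsilon
= 0.0057 / 0.0010
= 5.7000

5.7000


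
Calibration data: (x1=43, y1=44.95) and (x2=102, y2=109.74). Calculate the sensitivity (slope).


slope = (y2 - y1) / (x2 - x1)
= (109.74 - 44.95) / (102 - 43)
= 64.7900 / 59
= 1.0981

1.0981


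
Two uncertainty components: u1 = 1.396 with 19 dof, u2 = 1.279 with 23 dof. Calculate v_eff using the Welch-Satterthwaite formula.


uc = sqrt(u1^2 + u2^2) = sqrt(1.396^2 + 1.279^2) = 1.893319
v_eff = uc^4 / (u1^4/v1 + u2^4/v2)
= 1.893319^4 / (1.396^4/19 + 1.279^4/23)
= 12.849765 / 0.31623539
v_eff = 40.6335

40.6335


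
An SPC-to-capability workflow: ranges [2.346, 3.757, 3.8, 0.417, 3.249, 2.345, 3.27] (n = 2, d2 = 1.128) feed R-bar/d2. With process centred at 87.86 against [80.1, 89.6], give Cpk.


R_bar = (2.346 + 3.757 + 3.8 + 0.417 + 3.249 + 2.345 + 3.27) / 7 = 2.7405714
sigma = R_bar / d2 = 2.7405714 / 1.128 = 2.4295846
Cp = (USL - LSL)/(6*sigma) = (89.6 - 80.1)/(6*2.4295846) = 0.6517
Cpu = (89.6 - 87.86)/(3*2.4295846) = 0.2387
Cpl = (87.86 - 80.1)/(3*2.4295846) = 1.0647
Cpk = min(Cpu, Cpl) = 0.2387

0.2387


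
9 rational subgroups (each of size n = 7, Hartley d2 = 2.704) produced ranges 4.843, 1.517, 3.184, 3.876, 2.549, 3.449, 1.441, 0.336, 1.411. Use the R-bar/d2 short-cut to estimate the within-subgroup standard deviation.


R_bar = (4.843 + 1.517 + 3.184 + 3.876 + 2.549 + 3.449 + 1.441 + 0.336 + 1.411) / 9
R_bar = 22.606 / 9 = 2.5117778
sigma_hat = R_bar / d2 = 2.5117778 / 2.704 = 0.9289

0.9289


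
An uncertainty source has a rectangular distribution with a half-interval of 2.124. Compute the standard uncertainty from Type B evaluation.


u_B = half_width / sqrt(3)
u_B = 2.124 / 1.7320508
u_B = 1.2263

1.2263


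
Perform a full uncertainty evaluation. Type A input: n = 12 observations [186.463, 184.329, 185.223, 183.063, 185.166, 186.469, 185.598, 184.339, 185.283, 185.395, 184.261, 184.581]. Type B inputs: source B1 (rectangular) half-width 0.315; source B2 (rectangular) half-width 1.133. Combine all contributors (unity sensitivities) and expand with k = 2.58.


mean = (186.463 + 184.329 + 185.223 + 183.063 + 185.166 + 186.469 + 185.598 + 184.339 + 185.283 + 185.395 + 184.261 + 184.581) / 12 = 185.0141667
s = sqrt(sum((x - mean)^2)/(n-1)) = 0.96896091
u_A = s / sqrt(n) = 0.96896091 / sqrt(12) = 0.27971492
u_B1 = 0.315 / sqrt(3) = 0.18186533
u_B2 = 1.133 / sqrt(3) = 0.65413785
uc = sqrt(0.27971492^2 + 0.18186533^2 + 0.65413785^2) = 0.7343104
U = k * uc = 2.58 * 0.7343104
U = 1.8945

1.8945


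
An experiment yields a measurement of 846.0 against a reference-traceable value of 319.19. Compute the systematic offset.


Systematic error = measured - true
= 846.0 - 319.19
= 526.8100

526.8100


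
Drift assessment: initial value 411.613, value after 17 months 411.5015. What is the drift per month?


rate = (v2 - v1) / months
= (411.5015 - 411.613) / 17
= -0.1115 / 17
= -0.0066

-0.0066


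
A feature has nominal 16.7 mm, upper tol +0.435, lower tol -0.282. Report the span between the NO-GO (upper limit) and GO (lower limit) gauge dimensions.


GO = nominal - lower_tol (smallest hole = maximum material condition)
GO = 16.7 - 0.282 = 16.418
NO-GO = nominal + upper_tol (largest hole = least material condition)
NO-GO = 16.7 + 0.435 = 17.135
spread = NO-GO - GO = 17.135 - 16.418 = 0.7170

0.7170


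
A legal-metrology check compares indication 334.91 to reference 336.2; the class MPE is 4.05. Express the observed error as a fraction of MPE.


e = indication - reference = 334.91 - 336.2 = -1.2900
|e| = 1.2900
ratio = |e| / MPE = 1.2900 / 4.05
ratio = 0.3185

0.3185


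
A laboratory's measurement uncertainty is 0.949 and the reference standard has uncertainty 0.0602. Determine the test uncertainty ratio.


TUR = u_lab / u_ref
= 0.949 / 0.0602
= 15.7641

15.7641


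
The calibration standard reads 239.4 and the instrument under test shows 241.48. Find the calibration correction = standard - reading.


Correction = standard - reading
= 239.4 - 241.48
= -2.0800

-2.0800


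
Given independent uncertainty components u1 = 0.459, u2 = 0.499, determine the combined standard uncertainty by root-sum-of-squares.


uc = sqrt(0.459^2 + 0.499^2)
uc = sqrt(0.459682)
uc = 0.6780

0.6780


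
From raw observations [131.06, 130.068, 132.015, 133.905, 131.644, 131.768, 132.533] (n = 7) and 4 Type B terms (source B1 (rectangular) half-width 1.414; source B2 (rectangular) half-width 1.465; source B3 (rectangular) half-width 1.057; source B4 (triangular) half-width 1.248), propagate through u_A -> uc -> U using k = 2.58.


mean = (131.06 + 130.068 + 132.015 + 133.905 + 131.644 + 131.768 + 132.533) / 7 = 131.8561429
s = sqrt(sum((x - mean)^2)/(n-1)) = 1.1947984
u_A = s / sqrt(n) = 1.1947984 / sqrt(7) = 0.45159135
u_B1 = 1.414 / sqrt(3) = 0.81637328
u_B2 = 1.465 / sqrt(3) = 0.84581814
u_B3 = 1.057 / sqrt(3) = 0.61025923
u_B4 = 1.248 / sqrt(6) = 0.50949387
uc = sqrt(0.45159135^2 + 0.81637328^2 + 0.84581814^2 + 0.61025923^2 + 0.50949387^2) = 1.4892309
U = k * uc = 2.58 * 1.4892309
U = 3.8422

3.8422


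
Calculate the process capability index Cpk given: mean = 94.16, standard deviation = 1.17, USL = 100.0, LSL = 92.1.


Cpu = (USL - mean) / (3*sigma) = (100.0 - 94.16) / (3*1.17) = 1.6638
Cpl = (mean - LSL) / (3*sigma) = (94.16 - 92.1) / (3*1.17) = 0.5869
Cpk = min(Cpu, Cpl) = 0.5869

0.5869


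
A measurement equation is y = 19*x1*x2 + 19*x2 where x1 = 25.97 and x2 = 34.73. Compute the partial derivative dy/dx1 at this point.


y = 19*x1*x2 + 19*x2
dy/dx1 = 19*x2
Evaluate at x2 = 34.73: c1 = 19 * 34.73
c1 = 659.8700

659.8700


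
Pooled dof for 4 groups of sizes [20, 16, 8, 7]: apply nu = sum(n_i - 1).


nu = sum_i (n_i - 1)
nu = ((20 - 1) + (16 - 1) + (8 - 1) + (7 - 1))
nu = 19 + 15 + 7 + 6
nu = 47

47


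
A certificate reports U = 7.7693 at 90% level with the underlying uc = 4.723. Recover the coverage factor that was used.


k = U / uc
k = 7.7693 / 4.723
k = 1.645

1.645


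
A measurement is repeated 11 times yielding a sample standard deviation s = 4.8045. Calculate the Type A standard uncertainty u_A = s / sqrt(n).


u_A = s / sqrt(n)
u_A = 4.8045 / sqrt(11)
u_A = 4.8045 / 3.3166248
u_A = 1.4486

1.4486


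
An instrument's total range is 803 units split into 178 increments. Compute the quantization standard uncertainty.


resolution = range / divisions
resolution = 803 / 178 = 4.511236
u_res = resolution / (2*sqrt(3))
u_res = 4.511236 / 3.4641016
u_res = 1.3023

1.3023


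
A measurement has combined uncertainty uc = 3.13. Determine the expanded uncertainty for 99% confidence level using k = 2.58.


U = k * uc
U = 2.58 * 3.13
U = 8.0754

8.0754


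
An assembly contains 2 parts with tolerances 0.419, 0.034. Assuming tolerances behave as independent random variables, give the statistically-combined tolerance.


RSS = sqrt(0.419^2 + 0.034^2)
= sqrt(0.176717)
= 0.4204

0.4204


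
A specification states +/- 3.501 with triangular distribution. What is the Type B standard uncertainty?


u_B = half_width / sqrt(6)
u_B = 3.501 / 2.4494897
u_B = 1.4293

1.4293


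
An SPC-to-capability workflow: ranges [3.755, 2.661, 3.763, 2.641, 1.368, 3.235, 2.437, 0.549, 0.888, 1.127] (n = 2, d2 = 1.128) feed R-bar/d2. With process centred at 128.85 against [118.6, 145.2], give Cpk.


R_bar = (3.755 + 2.661 + 3.763 + 2.641 + 1.368 + 3.235 + 2.437 + 0.549 + 0.888 + 1.127) / 10 = 2.2424
sigma = R_bar / d2 = 2.2424 / 1.128 = 1.9879433
Cp = (USL - LSL)/(6*sigma) = (145.2 - 118.6)/(6*1.9879433) = 2.2301
Cpu = (145.2 - 128.85)/(3*1.9879433) = 2.7415
Cpl = (128.85 - 118.6)/(3*1.9879433) = 1.7187
Cpk = min(Cpu, Cpl) = 1.7187

1.7187


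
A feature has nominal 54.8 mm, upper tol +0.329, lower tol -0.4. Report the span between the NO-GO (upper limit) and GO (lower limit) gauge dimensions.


GO = nominal - lower_tol (smallest hole = maximum material condition)
GO = 54.8 - 0.4 = 54.4
NO-GO = nominal + upper_tol (largest hole = least material condition)
NO-GO = 54.8 + 0.329 = 55.129
spread = NO-GO - GO = 55.129 - 54.4 = 0.7290

0.7290


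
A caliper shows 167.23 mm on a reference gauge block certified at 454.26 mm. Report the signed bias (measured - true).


Systematic error = measured - true
= 167.23 - 454.26
= -287.0300

-287.0300


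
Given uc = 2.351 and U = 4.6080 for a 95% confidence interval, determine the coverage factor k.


k = U / uc
k = 4.6080 / 2.351
k = 1.96

1.96


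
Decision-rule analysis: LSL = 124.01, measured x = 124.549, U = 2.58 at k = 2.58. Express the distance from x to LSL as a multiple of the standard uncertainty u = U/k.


u = U / k = 2.58 / 2.58 = 1
margin = |LSL - x| = |124.01 - 124.549| = 0.539
z = margin / u = 0.539 / 1
z = 0.5390

0.5390


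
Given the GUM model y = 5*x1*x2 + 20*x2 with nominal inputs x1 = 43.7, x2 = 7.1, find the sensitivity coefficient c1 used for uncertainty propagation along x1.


y = 5*x1*x2 + 20*x2
dy/dx1 = 5*x2
Evaluate at x2 = 7.1: c1 = 5 * 7.1
c1 = 35.5000

35.5000


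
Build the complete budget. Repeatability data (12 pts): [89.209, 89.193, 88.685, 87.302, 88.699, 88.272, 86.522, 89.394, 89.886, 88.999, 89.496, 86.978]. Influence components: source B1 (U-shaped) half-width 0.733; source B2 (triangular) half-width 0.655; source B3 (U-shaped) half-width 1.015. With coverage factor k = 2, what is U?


mean = (89.209 + 89.193 + 88.685 + 87.302 + 88.699 + 88.272 + 86.522 + 89.394 + 89.886 + 88.999 + 89.496 + 86.978) / 12 = 88.55291667
s = sqrt(sum((x - mean)^2)/(n-1)) = 1.0745214
u_A = s / sqrt(n) = 1.0745214 / sqrt(12) = 0.31018761
u_B1 = 0.733 / sqrt(2) = 0.51830927
u_B2 = 0.655 / sqrt(6) = 0.26740263
u_B3 = 1.015 / sqrt(2) = 0.71771338
uc = sqrt(0.31018761^2 + 0.51830927^2 + 0.26740263^2 + 0.71771338^2) = 0.97543709
U = k * uc = 2 * 0.97543709
U = 1.9509

1.9509


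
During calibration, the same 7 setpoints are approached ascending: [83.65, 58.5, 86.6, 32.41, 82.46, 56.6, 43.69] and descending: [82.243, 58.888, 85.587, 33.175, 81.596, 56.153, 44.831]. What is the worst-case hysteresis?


|83.65 - 82.243| = 1.4070
|58.5 - 58.888| = 0.3880
|86.6 - 85.587| = 1.0130
|32.41 - 33.175| = 0.7650
|82.46 - 81.596| = 0.8640
|56.6 - 56.153| = 0.4470
|43.69 - 44.831| = 1.1410
hysteresis = max(diffs) = 1.4070

1.4070


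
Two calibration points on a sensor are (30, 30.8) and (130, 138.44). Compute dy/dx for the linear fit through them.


slope = (y2 - y1) / (x2 - x1)
= (138.44 - 30.8) / (130 - 30)
= 107.6400 / 100
= 1.0764

1.0764


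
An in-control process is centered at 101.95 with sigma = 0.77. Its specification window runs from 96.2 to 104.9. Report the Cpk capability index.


Cpu = (USL - mean) / (3*sigma) = (104.9 - 101.95) / (3*0.77) = 1.2771
Cpl = (mean - LSL) / (3*sigma) = (101.95 - 96.2) / (3*0.77) = 2.4892
Cpk = min(Cpu, Cpl) = 1.2771

1.2771


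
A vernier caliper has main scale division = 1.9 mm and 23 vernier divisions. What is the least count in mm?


LC = MSD / n_div
= 1.9 / 23
= 0.0826

0.0826


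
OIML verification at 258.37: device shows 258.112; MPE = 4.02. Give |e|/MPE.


e = indication - reference = 258.112 - 258.37 = -0.2580
|e| = 0.2580
ratio = |e| / MPE = 0.2580 / 4.02
ratio = 0.0642

0.0642


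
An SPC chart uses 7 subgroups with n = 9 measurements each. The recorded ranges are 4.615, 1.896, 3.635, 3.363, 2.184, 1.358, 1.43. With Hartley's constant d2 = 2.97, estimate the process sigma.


R_bar = (4.615 + 1.896 + 3.635 + 3.363 + 2.184 + 1.358 + 1.43) / 7
R_bar = 18.481 / 7 = 2.6401429
sigma_hat = R_bar / d2 = 2.6401429 / 2.97 = 0.8889

0.8889


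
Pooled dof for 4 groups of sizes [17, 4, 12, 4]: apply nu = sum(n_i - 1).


nu = sum_i (n_i - 1)
nu = ((17 - 1) + (4 - 1) + (12 - 1) + (4 - 1))
nu = 16 + 3 + 11 + 3
nu = 33

33


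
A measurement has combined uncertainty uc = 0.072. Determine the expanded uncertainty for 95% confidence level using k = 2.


U = k * uc
U = 2 * 0.072
U = 0.1440

0.1440


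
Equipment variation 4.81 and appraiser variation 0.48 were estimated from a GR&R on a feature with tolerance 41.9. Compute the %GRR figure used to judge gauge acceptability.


GRR = sqrt(EV^2 + AV^2) = sqrt(4.81^2 + 0.48^2) = 4.8338908
%GRR = GRR / tol * 100 = 4.8338908 / 41.9 * 100
%GRR = 11.5367

11.5367


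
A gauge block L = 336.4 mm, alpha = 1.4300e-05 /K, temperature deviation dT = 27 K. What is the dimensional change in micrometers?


dL = L * alpha * dT
= 336.4 * 1.4300e-05 * 27
= 0.1298840 mm
dL_um = 0.1298840 * 1000 = 129.8840 um

129.8840


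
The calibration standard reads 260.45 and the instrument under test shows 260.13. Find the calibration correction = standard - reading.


Correction = standard - reading
= 260.45 - 260.13
= 0.3200

0.3200


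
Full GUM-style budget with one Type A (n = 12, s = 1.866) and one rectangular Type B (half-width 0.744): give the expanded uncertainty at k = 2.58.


u_A = s / sqrt(n) = 1.866 / sqrt(12) = 0.5386678
u_B = half_width / sqrt(3) = 0.744 / sqrt(3) = 0.4295486
uc = sqrt(u_A^2 + u_B^2) = sqrt(0.5386678^2 + 0.4295486^2) = 0.68896662
U = k * uc = 2.58 * 0.68896662
U = 1.7775

1.7775


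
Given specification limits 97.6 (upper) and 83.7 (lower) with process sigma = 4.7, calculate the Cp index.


Cp = (USL - LSL) / (6 * sigma)
= (97.6 - 83.7) / (6 * 4.7)
= 13.9000 / 28.2000
= 0.4929

0.4929


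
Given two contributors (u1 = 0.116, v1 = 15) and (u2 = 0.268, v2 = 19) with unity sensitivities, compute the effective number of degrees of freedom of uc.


uc = sqrt(u1^2 + u2^2) = sqrt(0.116^2 + 0.268^2) = 0.2920274
v_eff = uc^4 / (u1^4/v1 + u2^4/v2)
= 0.2920274^4 / (0.116^4/15 + 0.268^4/19)
= 0.0072726788 / 0.00028358077
v_eff = 25.6459

25.6459


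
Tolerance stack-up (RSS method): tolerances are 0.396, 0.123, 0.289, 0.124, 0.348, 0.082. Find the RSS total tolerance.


RSS = sqrt(0.396^2 + 0.123^2 + 0.289^2 + 0.124^2 + 0.348^2 + 0.082^2)
= sqrt(0.39867)
= 0.6314

0.6314


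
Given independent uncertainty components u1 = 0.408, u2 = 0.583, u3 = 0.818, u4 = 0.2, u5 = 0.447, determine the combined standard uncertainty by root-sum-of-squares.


uc = sqrt(0.408^2 + 0.583^2 + 0.818^2 + 0.2^2 + 0.447^2)
uc = sqrt(1.415286)
uc = 1.1897

1.1897


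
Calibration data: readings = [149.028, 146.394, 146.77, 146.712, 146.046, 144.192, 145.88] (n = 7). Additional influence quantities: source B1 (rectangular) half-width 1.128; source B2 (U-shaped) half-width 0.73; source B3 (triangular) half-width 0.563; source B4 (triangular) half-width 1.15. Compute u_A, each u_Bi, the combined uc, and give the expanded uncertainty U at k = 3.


mean = (149.028 + 146.394 + 146.77 + 146.712 + 146.046 + 144.192 + 145.88) / 7 = 146.4317143
s = sqrt(sum((x - mean)^2)/(n-1)) = 1.4378574
u_A = s / sqrt(n) = 1.4378574 / sqrt(7) = 0.54345901
u_B1 = 1.128 / sqrt(3) = 0.6512511
u_B2 = 0.73 / sqrt(2) = 0.51618795
u_B3 = 0.563 / sqrt(6) = 0.22984379
u_B4 = 1.15 / sqrt(6) = 0.46948553
uc = sqrt(0.54345901^2 + 0.6512511^2 + 0.51618795^2 + 0.22984379^2 + 0.46948553^2) = 1.1221277
U = k * uc = 3 * 1.1221277
U = 3.3664

3.3664


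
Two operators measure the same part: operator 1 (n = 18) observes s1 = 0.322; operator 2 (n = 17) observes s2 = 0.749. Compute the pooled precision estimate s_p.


s_p = sqrt(((n1-1)*s1^2 + (n2-1)*s2^2) / (n1+n2-2))
numerator = (18-1)*0.322^2 + (17-1)*0.749^2 = 1.762628 + 8.976016 = 10.738644
denominator = 18 + 17 - 2 = 33
s_p^2 = 10.738644 / 33 = 0.32541345
s_p = sqrt(0.32541345) = 0.5705

0.5705


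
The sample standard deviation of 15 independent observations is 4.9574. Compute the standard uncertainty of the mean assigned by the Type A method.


u_A = s / sqrt(n)
u_A = 4.9574 / sqrt(15)
u_A = 4.9574 / 3.8729833
u_A = 1.2800

1.2800


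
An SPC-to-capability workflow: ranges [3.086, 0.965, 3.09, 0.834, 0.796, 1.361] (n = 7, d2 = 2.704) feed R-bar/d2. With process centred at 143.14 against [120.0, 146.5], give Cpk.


R_bar = (3.086 + 0.965 + 3.09 + 0.834 + 0.796 + 1.361) / 6 = 1.6886667
sigma = R_bar / d2 = 1.6886667 / 2.704 = 0.62450692
Cp = (USL - LSL)/(6*sigma) = (146.5 - 120.0)/(6*0.62450692) = 7.0722
Cpu = (146.5 - 143.14)/(3*0.62450692) = 1.7934
Cpl = (143.14 - 120.0)/(3*0.62450692) = 12.3511
Cpk = min(Cpu, Cpl) = 1.7934

1.7934


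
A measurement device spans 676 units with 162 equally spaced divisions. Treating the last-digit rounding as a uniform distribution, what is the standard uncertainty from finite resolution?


resolution = range / divisions
resolution = 676 / 162 = 4.1728395
u_res = resolution / (2*sqrt(3))
u_res = 4.1728395 / 3.4641016
u_res = 1.2046

1.2046


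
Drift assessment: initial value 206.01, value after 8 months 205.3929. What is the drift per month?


rate = (v2 - v1) / months
= (205.3929 - 206.01) / 8
= -0.6171 / 8
= -0.0771

-0.0771


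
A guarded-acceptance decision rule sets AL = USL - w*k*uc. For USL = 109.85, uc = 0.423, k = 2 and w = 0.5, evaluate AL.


U = k * uc = 2 * 0.423 = 0.846
guard band g = w * U = 0.5 * 0.846 = 0.423
AL = USL - g = 109.85 - 0.423
AL = 109.4270

109.4270


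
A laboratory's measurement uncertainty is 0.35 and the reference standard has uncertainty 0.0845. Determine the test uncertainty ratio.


TUR = u_lab / u_ref
= 0.35 / 0.0845
= 4.1420

4.1420


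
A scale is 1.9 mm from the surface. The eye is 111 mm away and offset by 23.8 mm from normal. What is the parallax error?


error = h * offset / d
= 1.9 * 23.8 / 111
= 0.4074

0.4074


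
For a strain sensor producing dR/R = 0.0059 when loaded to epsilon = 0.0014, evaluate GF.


GF = (dR/R) / epsilon
= 0.0059 / 0.0014
= 4.2143

4.2143


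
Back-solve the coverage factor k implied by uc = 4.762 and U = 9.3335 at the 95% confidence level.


k = U / uc
k = 9.3335 / 4.762
k = 1.96

1.96


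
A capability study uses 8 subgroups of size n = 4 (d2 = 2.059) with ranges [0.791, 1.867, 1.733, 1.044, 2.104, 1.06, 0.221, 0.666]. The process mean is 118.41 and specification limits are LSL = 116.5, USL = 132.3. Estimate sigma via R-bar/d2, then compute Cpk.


R_bar = (0.791 + 1.867 + 1.733 + 1.044 + 2.104 + 1.06 + 0.221 + 0.666) / 8 = 1.18575
sigma = R_bar / d2 = 1.18575 / 2.059 = 0.57588635
Cp = (USL - LSL)/(6*sigma) = (132.3 - 116.5)/(6*0.57588635) = 4.5727
Cpu = (132.3 - 118.41)/(3*0.57588635) = 8.0398
Cpl = (118.41 - 116.5)/(3*0.57588635) = 1.1055
Cpk = min(Cpu, Cpl) = 1.1055

1.1055


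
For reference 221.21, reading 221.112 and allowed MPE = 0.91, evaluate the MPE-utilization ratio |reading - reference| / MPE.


e = indication - reference = 221.112 - 221.21 = -0.0980
|e| = 0.0980
ratio = |e| / MPE = 0.0980 / 0.91
ratio = 0.1077

0.1077


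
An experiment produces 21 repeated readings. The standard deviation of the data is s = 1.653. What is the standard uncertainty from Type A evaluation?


u_A = s / sqrt(n)
u_A = 1.653 / sqrt(21)
u_A = 1.653 / 4.5825757
u_A = 0.3607

0.3607


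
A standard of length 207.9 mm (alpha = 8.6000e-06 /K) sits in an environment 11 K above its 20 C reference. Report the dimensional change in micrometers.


dL = L * alpha * dT
= 207.9 * 8.6000e-06 * 11
= 0.0196673 mm
dL_um = 0.0196673 * 1000 = 19.6673 um

19.6673


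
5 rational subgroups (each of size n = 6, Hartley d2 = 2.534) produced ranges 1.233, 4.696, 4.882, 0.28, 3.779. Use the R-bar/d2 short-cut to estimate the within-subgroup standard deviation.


R_bar = (1.233 + 4.696 + 4.882 + 0.28 + 3.779) / 5
R_bar = 14.87 / 5 = 2.974
sigma_hat = R_bar / d2 = 2.974 / 2.534 = 1.1736

1.1736


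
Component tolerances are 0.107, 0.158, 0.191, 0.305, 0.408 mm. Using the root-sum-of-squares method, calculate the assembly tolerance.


RSS = sqrt(0.107^2 + 0.158^2 + 0.191^2 + 0.305^2 + 0.408^2)
= sqrt(0.332383)
= 0.5765

0.5765


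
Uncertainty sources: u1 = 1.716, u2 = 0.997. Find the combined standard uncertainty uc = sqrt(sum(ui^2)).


uc = sqrt(1.716^2 + 0.997^2)
uc = sqrt(3.938665)
uc = 1.9846

1.9846


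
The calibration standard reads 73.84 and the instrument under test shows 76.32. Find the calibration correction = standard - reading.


Correction = standard - reading
= 73.84 - 76.32
= -2.4800

-2.4800


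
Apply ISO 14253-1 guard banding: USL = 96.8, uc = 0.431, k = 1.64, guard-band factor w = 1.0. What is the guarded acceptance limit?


U = k * uc = 1.64 * 0.431 = 0.70684
guard band g = w * U = 1.0 * 0.70684 = 0.70684
AL = USL - g = 96.8 - 0.70684
AL = 96.0932

96.0932


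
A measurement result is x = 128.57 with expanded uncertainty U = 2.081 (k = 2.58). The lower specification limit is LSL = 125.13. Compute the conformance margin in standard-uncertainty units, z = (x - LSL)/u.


u = U / k = 2.081 / 2.58 = 0.80658915
margin = |LSL - x| = |125.13 - 128.57| = 3.44
z = margin / u = 3.44 / 0.80658915
z = 4.2649

4.2649


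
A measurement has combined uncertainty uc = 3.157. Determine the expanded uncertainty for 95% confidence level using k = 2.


U = k * uc
U = 2 * 3.157
U = 6.3140

6.3140


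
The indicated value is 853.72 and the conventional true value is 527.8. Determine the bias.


Systematic error = measured - true
= 853.72 - 527.8
= 325.9200

325.9200


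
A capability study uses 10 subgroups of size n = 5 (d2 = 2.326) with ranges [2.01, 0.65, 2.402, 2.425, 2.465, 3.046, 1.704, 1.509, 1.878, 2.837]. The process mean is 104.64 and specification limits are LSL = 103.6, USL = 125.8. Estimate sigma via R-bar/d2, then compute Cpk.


R_bar = (2.01 + 0.65 + 2.402 + 2.425 + 2.465 + 3.046 + 1.704 + 1.509 + 1.878 + 2.837) / 10 = 2.0926
sigma = R_bar / d2 = 2.0926 / 2.326 = 0.89965606
Cp = (USL - LSL)/(6*sigma) = (125.8 - 103.6)/(6*0.89965606) = 4.1127
Cpu = (125.8 - 104.64)/(3*0.89965606) = 7.8400
Cpl = (104.64 - 103.6)/(3*0.89965606) = 0.3853
Cpk = min(Cpu, Cpl) = 0.3853

0.3853


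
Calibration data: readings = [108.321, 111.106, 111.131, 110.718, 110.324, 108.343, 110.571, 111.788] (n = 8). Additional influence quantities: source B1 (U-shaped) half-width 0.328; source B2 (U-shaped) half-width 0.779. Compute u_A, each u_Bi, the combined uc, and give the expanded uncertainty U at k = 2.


mean = (108.321 + 111.106 + 111.131 + 110.718 + 110.324 + 108.343 + 110.571 + 111.788) / 8 = 110.28775
s = sqrt(sum((x - mean)^2)/(n-1)) = 1.2844216
u_A = s / sqrt(n) = 1.2844216 / sqrt(8) = 0.45411161
u_B1 = 0.328 / sqrt(2) = 0.23193102
u_B2 = 0.779 / sqrt(2) = 0.55083618
uc = sqrt(0.45411161^2 + 0.23193102^2 + 0.55083618^2) = 0.75061964
U = k * uc = 2 * 0.75061964
U = 1.5012

1.5012


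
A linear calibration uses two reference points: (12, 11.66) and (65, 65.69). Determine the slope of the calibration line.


slope = (y2 - y1) / (x2 - x1)
= (65.69 - 11.66) / (65 - 12)
= 54.0300 / 53
= 1.0194

1.0194


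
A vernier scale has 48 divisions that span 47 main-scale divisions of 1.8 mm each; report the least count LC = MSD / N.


LC = MSD / n_div
= 1.8 / 48
= 0.0375

0.0375


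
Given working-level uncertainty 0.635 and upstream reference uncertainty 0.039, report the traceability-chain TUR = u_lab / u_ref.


TUR = u_lab / u_ref
= 0.635 / 0.039
= 16.2821

16.2821


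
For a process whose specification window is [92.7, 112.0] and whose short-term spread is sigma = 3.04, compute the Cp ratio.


Cp = (USL - LSL) / (6 * sigma)
= (112.0 - 92.7) / (6 * 3.04)
= 19.3000 / 18.2400
= 1.0581

1.0581


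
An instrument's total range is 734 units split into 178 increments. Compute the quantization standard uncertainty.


resolution = range / divisions
resolution = 734 / 178 = 4.1235955
u_res = resolution / (2*sqrt(3))
u_res = 4.1235955 / 3.4641016
u_res = 1.1904

1.1904


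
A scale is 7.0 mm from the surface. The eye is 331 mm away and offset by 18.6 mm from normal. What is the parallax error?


error = h * offset / d
= 7.0 * 18.6 / 331
= 0.3934

0.3934


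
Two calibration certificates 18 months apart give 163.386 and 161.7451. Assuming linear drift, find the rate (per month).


rate = (v2 - v1) / months
= (161.7451 - 163.386) / 18
= -1.6409 / 18
= -0.0912

-0.0912


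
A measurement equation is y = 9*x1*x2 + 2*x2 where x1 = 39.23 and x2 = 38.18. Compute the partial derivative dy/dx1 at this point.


y = 9*x1*x2 + 2*x2
dy/dx1 = 9*x2
Evaluate at x2 = 38.18: c1 = 9 * 38.18
c1 = 343.6200

343.6200


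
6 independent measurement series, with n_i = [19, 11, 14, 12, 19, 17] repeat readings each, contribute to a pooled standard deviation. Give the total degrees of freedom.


nu = sum_i (n_i - 1)
nu = ((19 - 1) + (11 - 1) + (14 - 1) + (12 - 1) + (19 - 1) + (17 - 1))
nu = 18 + 10 + 13 + 11 + 18 + 16
nu = 86

86


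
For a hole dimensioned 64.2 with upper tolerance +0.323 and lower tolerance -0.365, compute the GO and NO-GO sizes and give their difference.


GO = nominal - lower_tol (smallest hole = maximum material condition)
GO = 64.2 - 0.365 = 63.835
NO-GO = nominal + upper_tol (largest hole = least material condition)
NO-GO = 64.2 + 0.323 = 64.523
spread = NO-GO - GO = 64.523 - 63.835 = 0.6880

0.6880


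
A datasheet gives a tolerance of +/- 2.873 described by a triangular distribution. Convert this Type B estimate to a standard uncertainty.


u_B = half_width / sqrt(6)
u_B = 2.873 / 2.4494897
u_B = 1.1729

1.1729


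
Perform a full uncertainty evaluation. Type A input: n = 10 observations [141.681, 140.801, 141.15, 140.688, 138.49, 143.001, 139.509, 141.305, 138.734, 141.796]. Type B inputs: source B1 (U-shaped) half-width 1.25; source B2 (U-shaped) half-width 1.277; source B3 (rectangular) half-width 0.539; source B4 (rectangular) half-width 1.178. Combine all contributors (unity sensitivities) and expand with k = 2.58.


mean = (141.681 + 140.801 + 141.15 + 140.688 + 138.49 + 143.001 + 139.509 + 141.305 + 138.734 + 141.796) / 10 = 140.7155
s = sqrt(sum((x - mean)^2)/(n-1)) = 1.4221417
u_A = s / sqrt(n) = 1.4221417 / sqrt(10) = 0.44972069
u_B1 = 1.25 / sqrt(2) = 0.88388348
u_B2 = 1.277 / sqrt(2) = 0.90297536
u_B3 = 0.539 / sqrt(3) = 0.3111918
u_B4 = 1.178 / sqrt(3) = 0.68011862
uc = sqrt(0.44972069^2 + 0.88388348^2 + 0.90297536^2 + 0.3111918^2 + 0.68011862^2) = 1.5356643
U = k * uc = 2.58 * 1.5356643
U = 3.9620

3.9620


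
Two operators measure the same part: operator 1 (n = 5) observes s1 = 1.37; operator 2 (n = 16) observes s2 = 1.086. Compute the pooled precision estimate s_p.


s_p = sqrt(((n1-1)*s1^2 + (n2-1)*s2^2) / (n1+n2-2))
numerator = (5-1)*1.37^2 + (16-1)*1.086^2 = 7.5076 + 17.69094 = 25.19854
denominator = 5 + 16 - 2 = 19
s_p^2 = 25.19854 / 19 = 1.3262389
s_p = sqrt(1.3262389) = 1.1516

1.1516


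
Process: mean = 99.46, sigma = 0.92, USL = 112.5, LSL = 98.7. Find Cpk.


Cpu = (USL - mean) / (3*sigma) = (112.5 - 99.46) / (3*0.92) = 4.7246
Cpl = (mean - LSL) / (3*sigma) = (99.46 - 98.7) / (3*0.92) = 0.2754
Cpk = min(Cpu, Cpl) = 0.2754

0.2754


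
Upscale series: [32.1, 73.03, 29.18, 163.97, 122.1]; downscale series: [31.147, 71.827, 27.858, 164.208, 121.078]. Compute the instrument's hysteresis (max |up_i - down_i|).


|32.1 - 31.147| = 0.9530
|73.03 - 71.827| = 1.2030
|29.18 - 27.858| = 1.3220
|163.97 - 164.208| = 0.2380
|122.1 - 121.078| = 1.0220
hysteresis = max(diffs) = 1.3220

1.3220


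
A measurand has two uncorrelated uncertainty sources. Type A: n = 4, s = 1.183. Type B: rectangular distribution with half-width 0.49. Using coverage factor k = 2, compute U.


u_A = s / sqrt(n) = 1.183 / sqrt(4) = 0.5915
u_B = half_width / sqrt(3) = 0.49 / sqrt(3) = 0.28290163
uc = sqrt(u_A^2 + u_B^2) = sqrt(0.5915^2 + 0.28290163^2) = 0.65567186
U = k * uc = 2 * 0.65567186
U = 1.3113

1.3113


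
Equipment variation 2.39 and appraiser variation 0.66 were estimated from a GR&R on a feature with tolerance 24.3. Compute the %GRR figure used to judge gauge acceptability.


GRR = sqrt(EV^2 + AV^2) = sqrt(2.39^2 + 0.66^2) = 2.4794556
%GRR = GRR / tol * 100 = 2.4794556 / 24.3 * 100
%GRR = 10.2035

10.2035


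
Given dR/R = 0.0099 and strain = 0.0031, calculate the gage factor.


GF = (dR/R) / epsilon
= 0.0099 / 0.0031
= 3.1935

3.1935


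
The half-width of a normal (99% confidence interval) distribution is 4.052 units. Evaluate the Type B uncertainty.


u_B = half_width / 2.576
u_B = 4.052 / 2.576
u_B = 1.5730

1.5730


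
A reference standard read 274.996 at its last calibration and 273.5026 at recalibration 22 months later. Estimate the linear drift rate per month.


rate = (v2 - v1) / months
= (273.5026 - 274.996) / 22
= -1.4934 / 22
= -0.0679

-0.0679


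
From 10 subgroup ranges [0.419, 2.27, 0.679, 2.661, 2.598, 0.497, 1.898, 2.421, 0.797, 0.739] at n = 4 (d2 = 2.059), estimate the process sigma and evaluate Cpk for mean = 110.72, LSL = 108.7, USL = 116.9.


R_bar = (0.419 + 2.27 + 0.679 + 2.661 + 2.598 + 0.497 + 1.898 + 2.421 + 0.797 + 0.739) / 10 = 1.4979
sigma = R_bar / d2 = 1.4979 / 2.059 = 0.72748907
Cp = (USL - LSL)/(6*sigma) = (116.9 - 108.7)/(6*0.72748907) = 1.8786
Cpu = (116.9 - 110.72)/(3*0.72748907) = 2.8317
Cpl = (110.72 - 108.7)/(3*0.72748907) = 0.9256
Cpk = min(Cpu, Cpl) = 0.9256

0.9256


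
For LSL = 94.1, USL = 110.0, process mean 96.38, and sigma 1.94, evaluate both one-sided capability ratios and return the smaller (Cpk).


Cpu = (USL - mean) / (3*sigma) = (110.0 - 96.38) / (3*1.94) = 2.3402
Cpl = (mean - LSL) / (3*sigma) = (96.38 - 94.1) / (3*1.94) = 0.3918
Cpk = min(Cpu, Cpl) = 0.3918

0.3918


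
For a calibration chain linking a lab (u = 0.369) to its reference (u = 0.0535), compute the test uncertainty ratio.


TUR = u_lab / u_ref
= 0.369 / 0.0535
= 6.8972

6.8972


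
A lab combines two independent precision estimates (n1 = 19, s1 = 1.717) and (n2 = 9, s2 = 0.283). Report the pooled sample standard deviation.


s_p = sqrt(((n1-1)*s1^2 + (n2-1)*s2^2) / (n1+n2-2))
numerator = (19-1)*1.717^2 + (9-1)*0.283^2 = 53.065602 + 0.640712 = 53.706314
denominator = 19 + 9 - 2 = 26
s_p^2 = 53.706314 / 26 = 2.0656275
s_p = sqrt(2.0656275) = 1.4372

1.4372


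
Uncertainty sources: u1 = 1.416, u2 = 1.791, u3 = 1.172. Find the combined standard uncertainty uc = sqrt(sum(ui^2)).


uc = sqrt(1.416^2 + 1.791^2 + 1.172^2)
uc = sqrt(6.586321)
uc = 2.5664

2.5664


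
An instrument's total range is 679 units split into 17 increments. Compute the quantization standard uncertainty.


resolution = range / divisions
resolution = 679 / 17 = 39.941176
u_res = resolution / (2*sqrt(3))
u_res = 39.941176 / 3.4641016
u_res = 11.5300

11.5300


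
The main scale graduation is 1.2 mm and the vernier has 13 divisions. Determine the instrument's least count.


LC = MSD / n_div
= 1.2 / 13
= 0.0923

0.0923


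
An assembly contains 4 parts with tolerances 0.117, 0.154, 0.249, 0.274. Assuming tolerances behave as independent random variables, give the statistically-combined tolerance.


RSS = sqrt(0.117^2 + 0.154^2 + 0.249^2 + 0.274^2)
= sqrt(0.174482)
= 0.4177

0.4177


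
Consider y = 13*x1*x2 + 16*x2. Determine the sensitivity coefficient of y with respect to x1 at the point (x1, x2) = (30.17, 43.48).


y = 13*x1*x2 + 16*x2
dy/dx1 = 13*x2
Evaluate at x2 = 43.48: c1 = 13 * 43.48
c1 = 565.2400

565.2400


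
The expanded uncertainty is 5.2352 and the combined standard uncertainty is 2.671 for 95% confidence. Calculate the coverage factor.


k = U / uc
k = 5.2352 / 2.671
k = 1.96

1.96


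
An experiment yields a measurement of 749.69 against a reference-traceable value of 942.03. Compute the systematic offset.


Systematic error = measured - true
= 749.69 - 942.03
= -192.3400

-192.3400


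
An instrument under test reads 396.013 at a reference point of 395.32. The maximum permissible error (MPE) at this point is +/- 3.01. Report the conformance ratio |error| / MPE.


e = indication - reference = 396.013 - 395.32 = 0.6930
|e| = 0.6930
ratio = |e| / MPE = 0.6930 / 3.01
ratio = 0.2302

0.2302


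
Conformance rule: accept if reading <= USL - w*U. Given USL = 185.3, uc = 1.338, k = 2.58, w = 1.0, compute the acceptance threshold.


U = k * uc = 2.58 * 1.338 = 3.45204
guard band g = w * U = 1.0 * 3.45204 = 3.45204
AL = USL - g = 185.3 - 3.45204
AL = 181.8480

181.8480


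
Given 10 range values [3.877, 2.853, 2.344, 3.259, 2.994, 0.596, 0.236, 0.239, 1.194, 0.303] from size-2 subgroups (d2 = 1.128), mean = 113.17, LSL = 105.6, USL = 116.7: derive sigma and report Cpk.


R_bar = (3.877 + 2.853 + 2.344 + 3.259 + 2.994 + 0.596 + 0.236 + 0.239 + 1.194 + 0.303) / 10 = 1.7895
sigma = R_bar / d2 = 1.7895 / 1.128 = 1.5864362
Cp = (USL - LSL)/(6*sigma) = (116.7 - 105.6)/(6*1.5864362) = 1.1661
Cpu = (116.7 - 113.17)/(3*1.5864362) = 0.7417
Cpl = (113.17 - 105.6)/(3*1.5864362) = 1.5906
Cpk = min(Cpu, Cpl) = 0.7417

0.7417


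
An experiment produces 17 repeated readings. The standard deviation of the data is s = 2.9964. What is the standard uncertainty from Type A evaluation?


u_A = s / sqrt(n)
u_A = 2.9964 / sqrt(17)
u_A = 2.9964 / 4.1231056
u_A = 0.7267

0.7267


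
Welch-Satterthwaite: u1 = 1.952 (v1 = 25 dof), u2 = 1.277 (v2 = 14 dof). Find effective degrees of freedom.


uc = sqrt(u1^2 + u2^2) = sqrt(1.952^2 + 1.277^2) = 2.3326022
v_eff = uc^4 / (u1^4/v1 + u2^4/v2)
= 2.3326022^4 / (1.952^4/25 + 1.277^4/14)
= 29.60484 / 0.77068503
v_eff = 38.4137

38.4137


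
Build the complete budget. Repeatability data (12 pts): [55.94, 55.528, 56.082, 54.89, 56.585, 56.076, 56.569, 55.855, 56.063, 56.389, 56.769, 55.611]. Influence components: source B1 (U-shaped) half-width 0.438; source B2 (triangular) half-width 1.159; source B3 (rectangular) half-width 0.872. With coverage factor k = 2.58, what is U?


mean = (55.94 + 55.528 + 56.082 + 54.89 + 56.585 + 56.076 + 56.569 + 55.855 + 56.063 + 56.389 + 56.769 + 55.611) / 12 = 56.02975
s = sqrt(sum((x - mean)^2)/(n-1)) = 0.52616505
u_A = s / sqrt(n) = 0.52616505 / sqrt(12) = 0.15189077
u_B1 = 0.438 / sqrt(2) = 0.30971277
u_B2 = 1.159 / sqrt(6) = 0.47315977
u_B3 = 0.872 / sqrt(3) = 0.50344943
uc = sqrt(0.15189077^2 + 0.30971277^2 + 0.47315977^2 + 0.50344943^2) = 0.77222685
U = k * uc = 2.58 * 0.77222685
U = 1.9923

1.9923


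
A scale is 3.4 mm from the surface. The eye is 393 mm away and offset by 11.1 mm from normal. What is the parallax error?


error = h * offset / d
= 3.4 * 11.1 / 393
= 0.0960

0.0960


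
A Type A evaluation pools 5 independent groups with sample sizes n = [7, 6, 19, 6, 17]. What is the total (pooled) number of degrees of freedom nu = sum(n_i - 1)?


nu = sum_i (n_i - 1)
nu = ((7 - 1) + (6 - 1) + (19 - 1) + (6 - 1) + (17 - 1))
nu = 6 + 5 + 18 + 5 + 16
nu = 50

50


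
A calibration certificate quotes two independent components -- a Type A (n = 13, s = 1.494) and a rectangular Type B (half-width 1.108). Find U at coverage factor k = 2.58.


u_A = s / sqrt(n) = 1.494 / sqrt(13) = 0.41436105
u_B = half_width / sqrt(3) = 1.108 / sqrt(3) = 0.6397041
uc = sqrt(u_A^2 + u_B^2) = sqrt(0.41436105^2 + 0.6397041^2) = 0.76217873
U = k * uc = 2.58 * 0.76217873
U = 1.9664

1.9664


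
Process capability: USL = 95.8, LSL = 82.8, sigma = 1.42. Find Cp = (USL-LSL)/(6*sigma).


Cp = (USL - LSL) / (6 * sigma)
= (95.8 - 82.8) / (6 * 1.42)
= 13.0000 / 8.5200
= 1.5258

1.5258


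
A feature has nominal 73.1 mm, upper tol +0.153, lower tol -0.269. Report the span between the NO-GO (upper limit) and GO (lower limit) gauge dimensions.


GO = nominal - lower_tol (smallest hole = maximum material condition)
GO = 73.1 - 0.269 = 72.831
NO-GO = nominal + upper_tol (largest hole = least material condition)
NO-GO = 73.1 + 0.153 = 73.253
spread = NO-GO - GO = 73.253 - 72.831 = 0.4220

0.4220


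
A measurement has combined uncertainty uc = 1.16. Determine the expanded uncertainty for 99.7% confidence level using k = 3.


U = k * uc
U = 3 * 1.16
U = 3.4800

3.4800


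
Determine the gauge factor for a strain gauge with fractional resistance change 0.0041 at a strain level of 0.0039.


GF = (dR/R) / epsilon
= 0.0041 / 0.0039
= 1.0513

1.0513


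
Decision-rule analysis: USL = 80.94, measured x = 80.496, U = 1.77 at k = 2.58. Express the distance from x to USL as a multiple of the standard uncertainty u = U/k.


u = U / k = 1.77 / 2.58 = 0.68604651
margin = |USL - x| = |80.94 - 80.496| = 0.444
z = margin / u = 0.444 / 0.68604651
z = 0.6472

0.6472


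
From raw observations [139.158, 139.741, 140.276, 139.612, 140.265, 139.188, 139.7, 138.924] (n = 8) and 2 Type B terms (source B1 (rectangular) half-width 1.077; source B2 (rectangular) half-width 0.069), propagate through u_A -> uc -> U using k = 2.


mean = (139.158 + 139.741 + 140.276 + 139.612 + 140.265 + 139.188 + 139.7 + 138.924) / 8 = 139.608
s = sqrt(sum((x - mean)^2)/(n-1)) = 0.50011399
u_A = s / sqrt(n) = 0.50011399 / sqrt(8) = 0.176817
u_B1 = 1.077 / sqrt(3) = 0.62180624
u_B2 = 0.069 / sqrt(3) = 0.039837169
uc = sqrt(0.176817^2 + 0.62180624^2 + 0.039837169^2) = 0.64768376
U = k * uc = 2 * 0.64768376
U = 1.2954

1.2954


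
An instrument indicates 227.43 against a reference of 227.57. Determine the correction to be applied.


Correction = standard - reading
= 227.57 - 227.43
= 0.1400

0.1400


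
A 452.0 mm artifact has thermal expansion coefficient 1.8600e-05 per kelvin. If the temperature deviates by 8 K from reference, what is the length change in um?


dL = L * alpha * dT
= 452.0 * 1.8600e-05 * 8
= 0.0672576 mm
dL_um = 0.0672576 * 1000 = 67.2576 um

67.2576


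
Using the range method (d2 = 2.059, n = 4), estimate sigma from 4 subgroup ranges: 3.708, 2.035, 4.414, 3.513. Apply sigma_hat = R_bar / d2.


R_bar = (3.708 + 2.035 + 4.414 + 3.513) / 4
R_bar = 13.67 / 4 = 3.4175
sigma_hat = R_bar / d2 = 3.4175 / 2.059 = 1.6598

1.6598


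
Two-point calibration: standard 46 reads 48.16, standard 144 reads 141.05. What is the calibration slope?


slope = (y2 - y1) / (x2 - x1)
= (141.05 - 48.16) / (144 - 46)
= 92.8900 / 98
= 0.9479

0.9479


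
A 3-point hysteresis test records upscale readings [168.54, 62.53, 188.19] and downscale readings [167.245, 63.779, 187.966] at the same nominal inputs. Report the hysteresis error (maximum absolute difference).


|168.54 - 167.245| = 1.2950
|62.53 - 63.779| = 1.2490
|188.19 - 187.966| = 0.2240
hysteresis = max(diffs) = 1.2950

1.2950


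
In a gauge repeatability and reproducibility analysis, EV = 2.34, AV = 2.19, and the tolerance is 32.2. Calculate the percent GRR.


GRR = sqrt(EV^2 + AV^2) = sqrt(2.34^2 + 2.19^2) = 3.2049493
%GRR = GRR / tol * 100 = 3.2049493 / 32.2 * 100
%GRR = 9.9533

9.9533


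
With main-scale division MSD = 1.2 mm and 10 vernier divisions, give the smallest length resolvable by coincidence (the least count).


LC = MSD / n_div
= 1.2 / 10
= 0.1200

0.1200
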